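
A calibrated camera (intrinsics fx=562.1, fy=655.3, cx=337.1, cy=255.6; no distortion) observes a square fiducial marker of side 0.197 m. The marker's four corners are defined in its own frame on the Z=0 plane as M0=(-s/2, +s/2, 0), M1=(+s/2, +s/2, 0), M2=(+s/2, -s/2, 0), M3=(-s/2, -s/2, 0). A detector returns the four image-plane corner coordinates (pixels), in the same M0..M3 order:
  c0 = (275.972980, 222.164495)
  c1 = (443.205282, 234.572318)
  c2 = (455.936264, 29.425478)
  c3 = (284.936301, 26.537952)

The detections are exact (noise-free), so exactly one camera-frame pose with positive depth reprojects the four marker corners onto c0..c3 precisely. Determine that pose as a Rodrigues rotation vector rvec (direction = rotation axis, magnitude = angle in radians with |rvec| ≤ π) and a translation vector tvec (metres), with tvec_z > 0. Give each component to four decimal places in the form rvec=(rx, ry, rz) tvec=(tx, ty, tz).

rvec=(0.0584, 0.1620, 0.0654) tvec=(0.0299, -0.1255, 0.6501)

Intrinsics K: fx=562.1, fy=655.3, cx=337.1, cy=255.6
Marker side s = 0.197 m; corners in marker frame (Z=0):
  M0 = (-0.0985, +0.0985, 0)
  M1 = (+0.0985, +0.0985, 0)
  M2 = (+0.0985, -0.0985, 0)
  M3 = (-0.0985, -0.0985, 0)
Detected image corners:
  c0 = (275.972980, 222.164495) px
  c1 = (443.205282, 234.572318) px
  c2 = (455.936264, 29.425478) px
  c3 = (284.936301, 26.537952) px
Planar DLT: solve 8×8 A·h = b for H (H[2,2]=1):
  H  [+768.98069 -19.28527 +362.92107]
  H  [+7.66467 +1029.09046 +129.04390]
  H  [-0.24488 +0.09738 +1.00000]
B = K⁻¹H; ‖b₁‖=1.538315, ‖b₂‖=1.538315; λ = 2/(‖b₁‖+‖b₂‖) = 0.650062, sign → tz>0 ⇒ λ=+0.650062
r₁ = λ·B[:,0] = (+0.98479,+0.06969,-0.15919); r₂ = λ·B[:,1] = (-0.06027,+0.99617,+0.06330)
r₃ = r₁×r₂ = (+0.16299,-0.05275,+0.98522); SVD([r₁ r₂ r₃]) → R = UVᵀ:
  R  [+0.98479 -0.06027 +0.16299]
  R  [+0.06969 +0.99617 -0.05275]
  R  [-0.15919 +0.06330 +0.98522]
t = (+0.02986, -0.12554, +0.65006) m
tr R = 2.966174; θ = arccos((tr R − 1)/2) = 0.184178 rad = 10.553°
axis k = ((R−Rᵀ)₃₂, (R−Rᵀ)₁₃, (R−Rᵀ)₂₁) / (2 sinθ) = (+0.316842, +0.879609, +0.354822)
rvec = θ·k = (+0.058355, +0.162004, +0.065350)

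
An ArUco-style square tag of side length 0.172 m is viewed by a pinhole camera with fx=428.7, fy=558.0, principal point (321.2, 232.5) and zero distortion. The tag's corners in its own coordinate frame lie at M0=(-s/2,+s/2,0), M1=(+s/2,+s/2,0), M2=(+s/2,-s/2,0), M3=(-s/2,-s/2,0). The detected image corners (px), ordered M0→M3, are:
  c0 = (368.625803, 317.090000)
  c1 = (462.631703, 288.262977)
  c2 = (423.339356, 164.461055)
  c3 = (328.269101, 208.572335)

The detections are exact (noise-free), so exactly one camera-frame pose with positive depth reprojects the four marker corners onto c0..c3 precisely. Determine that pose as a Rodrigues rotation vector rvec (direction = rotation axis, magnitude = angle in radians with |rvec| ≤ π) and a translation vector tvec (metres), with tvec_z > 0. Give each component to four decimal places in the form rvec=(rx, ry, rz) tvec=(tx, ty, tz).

rvec=(0.3531, 0.4389, -0.3843) tvec=(0.1210, 0.0190, 0.7163)

Intrinsics K: fx=428.7, fy=558.0, cx=321.2, cy=232.5
Marker side s = 0.172 m; corners in marker frame (Z=0):
  M0 = (-0.0860, +0.0860, 0)
  M1 = (+0.0860, +0.0860, 0)
  M2 = (+0.0860, -0.0860, 0)
  M3 = (-0.0860, -0.0860, 0)
Detected image corners:
  c0 = (368.625803, 317.090000) px
  c1 = (462.631703, 288.262977) px
  c2 = (423.339356, 164.461055) px
  c3 = (328.269101, 208.572335) px
Planar DLT: solve 8×8 A·h = b for H (H[2,2]=1):
  H  [+289.36907 +367.21674 +393.63009]
  H  [-371.54143 +756.59171 +247.33803]
  H  [-0.65749 +0.34243 +1.00000]
B = K⁻¹H; ‖b₁‖=1.396133, ‖b₂‖=1.396133; λ = 2/(‖b₁‖+‖b₂‖) = 0.716264, sign → tz>0 ⇒ λ=+0.716264
r₁ = λ·B[:,0] = (+0.83632,-0.28070,-0.47094); r₂ = λ·B[:,1] = (+0.42977,+0.86899,+0.24527)
r₃ = r₁×r₂ = (+0.34039,-0.40752,+0.84739); SVD([r₁ r₂ r₃]) → R = UVᵀ:
  R  [+0.83632 +0.42977 +0.34039]
  R  [-0.28070 +0.86899 -0.40752]
  R  [-0.47094 +0.24527 +0.84739]
t = (+0.12101, +0.01905, +0.71626) m
tr R = 2.552690; θ = arccos((tr R − 1)/2) = 0.681950 rad = 39.073°
axis k = ((R−Rᵀ)₃₂, (R−Rᵀ)₁₃, (R−Rᵀ)₂₁) / (2 sinθ) = (+0.517831, +0.643597, -0.563590)
rvec = θ·k = (+0.353135, +0.438901, -0.384340)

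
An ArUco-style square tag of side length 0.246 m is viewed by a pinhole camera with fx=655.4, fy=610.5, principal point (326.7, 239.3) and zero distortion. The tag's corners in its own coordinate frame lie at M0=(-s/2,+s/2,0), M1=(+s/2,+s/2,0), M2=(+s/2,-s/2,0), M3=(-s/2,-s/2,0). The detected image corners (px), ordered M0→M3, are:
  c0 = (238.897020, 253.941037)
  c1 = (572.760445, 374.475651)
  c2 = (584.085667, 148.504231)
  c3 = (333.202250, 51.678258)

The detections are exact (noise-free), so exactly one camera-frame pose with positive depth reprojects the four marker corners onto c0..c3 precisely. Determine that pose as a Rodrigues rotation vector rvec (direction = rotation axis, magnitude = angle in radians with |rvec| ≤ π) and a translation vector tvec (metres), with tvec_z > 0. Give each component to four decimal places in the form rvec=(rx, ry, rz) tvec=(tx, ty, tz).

rvec=(-0.6062, -0.1783, 0.3418) tvec=(0.0879, -0.0391, 0.5167)

Intrinsics K: fx=655.4, fy=610.5, cx=326.7, cy=239.3
Marker side s = 0.246 m; corners in marker frame (Z=0):
  M0 = (-0.1230, +0.1230, 0)
  M1 = (+0.1230, +0.1230, 0)
  M2 = (+0.1230, -0.1230, 0)
  M3 = (-0.1230, -0.1230, 0)
Detected image corners:
  c0 = (238.897020, 253.941037) px
  c1 = (572.760445, 374.475651) px
  c2 = (584.085667, 148.504231) px
  c3 = (333.202250, 51.678258) px
Planar DLT: solve 8×8 A·h = b for H (H[2,2]=1):
  H  [+1218.68477 -701.11084 +438.14254]
  H  [+460.79325 +636.78155 +193.08211]
  H  [+0.12411 -1.13130 +1.00000]
B = K⁻¹H; ‖b₁‖=1.935290, ‖b₂‖=1.935290; λ = 2/(‖b₁‖+‖b₂‖) = 0.516718, sign → tz>0 ⇒ λ=+0.516718
r₁ = λ·B[:,0] = (+0.92885,+0.36487,+0.06413); r₂ = λ·B[:,1] = (-0.26137,+0.76810,-0.58456)
r₃ = r₁×r₂ = (-0.26255,+0.52621,+0.80881); SVD([r₁ r₂ r₃]) → R = UVᵀ:
  R  [+0.92885 -0.26137 -0.26255]
  R  [+0.36487 +0.76810 +0.52621]
  R  [+0.06413 -0.58456 +0.80881]
t = (+0.08786, -0.03912, +0.51672) m
tr R = 2.505752; θ = arccos((tr R − 1)/2) = 0.718375 rad = 41.160°
axis k = ((R−Rᵀ)₃₂, (R−Rᵀ)₁₃, (R−Rᵀ)₂₁) / (2 sinθ) = (-0.843845, -0.248173, +0.475748)
rvec = θ·k = (-0.606197, -0.178282, +0.341766)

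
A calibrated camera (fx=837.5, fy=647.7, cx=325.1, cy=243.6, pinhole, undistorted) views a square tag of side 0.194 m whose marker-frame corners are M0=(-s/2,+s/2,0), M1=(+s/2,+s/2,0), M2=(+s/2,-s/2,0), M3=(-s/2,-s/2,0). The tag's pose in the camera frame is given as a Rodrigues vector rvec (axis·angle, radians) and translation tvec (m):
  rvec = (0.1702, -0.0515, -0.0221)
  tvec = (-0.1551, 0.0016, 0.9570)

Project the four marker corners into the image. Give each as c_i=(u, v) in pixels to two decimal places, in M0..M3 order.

c0=(108.75, 310.28) c1=(276.69, 306.25) c2=(271.98, 177.46) c3=(98.07, 180.32)

Intrinsics K: fx=837.5, fy=647.7, cx=325.1, cy=243.6
Marker side s = 0.194 m; corners in marker frame (Z=0):
  M0 = (-0.0970, +0.0970, 0)
  M1 = (+0.0970, +0.0970, 0)
  M2 = (+0.0970, -0.0970, 0)
  M3 = (-0.0970, -0.0970, 0)
rvec = (0.1702, -0.0515, -0.0221), |rvec| = θ = 0.17919 rad = 10.267°
Rodrigues: sinθ=0.17823, 1−cosθ=0.01601; R = I + sinθ·[k]× + (1−cosθ)·[k]×²:
    [+0.99843 +0.01761 -0.05310]
    [-0.02635 +0.98531 -0.16872]
    [+0.04935 +0.16986 +0.98423]
t = (-0.1551, 0.0016, 0.9570) m
M0: Pc = R·M0+t = (-0.25024, +0.09973, +0.96869); u = 837.5·(-0.25024)/0.96869 + 325.1 = 108.7501, v = 647.7·(+0.09973)/0.96869 + 243.6 = 310.2839
M1: Pc = R·M1+t = (-0.05654, +0.09462, +0.97826); u = 837.5·(-0.05654)/0.97826 + 325.1 = 276.6925, v = 647.7·(+0.09462)/0.97826 + 243.6 = 306.2464
M2: Pc = R·M2+t = (-0.05996, -0.09653, +0.94531); u = 837.5·(-0.05996)/0.94531 + 325.1 = 271.9781, v = 647.7·(-0.09653)/0.94531 + 243.6 = 177.4594
M3: Pc = R·M3+t = (-0.25366, -0.09142, +0.93574); u = 837.5·(-0.25366)/0.93574 + 325.1 = 98.0734, v = 647.7·(-0.09142)/0.93574 + 243.6 = 180.3215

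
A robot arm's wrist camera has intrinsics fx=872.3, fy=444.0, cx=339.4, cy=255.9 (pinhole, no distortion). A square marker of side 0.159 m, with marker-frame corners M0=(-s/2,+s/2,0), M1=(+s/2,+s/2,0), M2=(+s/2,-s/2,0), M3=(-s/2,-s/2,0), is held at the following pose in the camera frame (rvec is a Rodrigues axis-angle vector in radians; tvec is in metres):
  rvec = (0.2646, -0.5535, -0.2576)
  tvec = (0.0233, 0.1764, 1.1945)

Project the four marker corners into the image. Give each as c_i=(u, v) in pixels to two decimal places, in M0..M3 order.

c0=(318.33, 359.37) c1=(410.08, 335.71) c2=(393.66, 284.40) c3=(296.75, 305.64)

Intrinsics K: fx=872.3, fy=444.0, cx=339.4, cy=255.9
Marker side s = 0.159 m; corners in marker frame (Z=0):
  M0 = (-0.0795, +0.0795, 0)
  M1 = (+0.0795, +0.0795, 0)
  M2 = (+0.0795, -0.0795, 0)
  M3 = (-0.0795, -0.0795, 0)
rvec = (0.2646, -0.5535, -0.2576), |rvec| = θ = 0.66538 rad = 38.124°
Rodrigues: sinθ=0.61736, 1−cosθ=0.21332; R = I + sinθ·[k]× + (1−cosθ)·[k]×²:
    [+0.82041 +0.16844 -0.54639]
    [-0.30957 +0.93429 -0.17680]
    [+0.48071 +0.31420 +0.81865]
t = (0.0233, 0.1764, 1.1945) m
M0: Pc = R·M0+t = (-0.02853, +0.27529, +1.18126); u = 872.3·(-0.02853)/1.18126 + 339.4 = 318.3308, v = 444.0·(+0.27529)/1.18126 + 255.9 = 359.3720
M1: Pc = R·M1+t = (+0.10191, +0.22607, +1.25770); u = 872.3·(+0.10191)/1.25770 + 339.4 = 410.0846, v = 444.0·(+0.22607)/1.25770 + 255.9 = 335.7070
M2: Pc = R·M2+t = (+0.07513, +0.07751, +1.20774); u = 872.3·(+0.07513)/1.20774 + 339.4 = 393.6647, v = 444.0·(+0.07751)/1.20774 + 255.9 = 284.3959
M3: Pc = R·M3+t = (-0.05531, +0.12673, +1.13130); u = 872.3·(-0.05531)/1.13130 + 339.4 = 296.7496, v = 444.0·(+0.12673)/1.13130 + 255.9 = 305.6393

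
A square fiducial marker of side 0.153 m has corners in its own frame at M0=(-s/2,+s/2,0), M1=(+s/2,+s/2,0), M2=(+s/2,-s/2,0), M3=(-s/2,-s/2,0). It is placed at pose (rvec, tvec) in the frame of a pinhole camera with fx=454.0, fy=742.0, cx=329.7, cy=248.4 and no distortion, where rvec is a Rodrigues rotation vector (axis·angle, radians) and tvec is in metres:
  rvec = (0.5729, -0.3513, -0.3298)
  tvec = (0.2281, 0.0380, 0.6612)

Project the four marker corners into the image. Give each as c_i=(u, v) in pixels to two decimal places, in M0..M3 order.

c0=(445.66, 387.40) c1=(525.49, 318.48) c2=(530.38, 186.63) c3=(439.10, 257.97)

Intrinsics K: fx=454.0, fy=742.0, cx=329.7, cy=248.4
Marker side s = 0.153 m; corners in marker frame (Z=0):
  M0 = (-0.0765, +0.0765, 0)
  M1 = (+0.0765, +0.0765, 0)
  M2 = (+0.0765, -0.0765, 0)
  M3 = (-0.0765, -0.0765, 0)
rvec = (0.5729, -0.3513, -0.3298), |rvec| = θ = 0.74859 rad = 42.891°
Rodrigues: sinθ=0.68061, 1−cosθ=0.26735; R = I + sinθ·[k]× + (1−cosθ)·[k]×²:
    [+0.88923 +0.20383 -0.40954]
    [-0.39587 +0.79152 -0.46560]
    [+0.22926 +0.57615 +0.78454]
t = (0.2281, 0.0380, 0.6612) m
M0: Pc = R·M0+t = (+0.17567, +0.12884, +0.68774); u = 454.0·(+0.17567)/0.68774 + 329.7 = 445.6640, v = 742.0·(+0.12884)/0.68774 + 248.4 = 387.4005
M1: Pc = R·M1+t = (+0.31172, +0.06827, +0.72281); u = 454.0·(+0.31172)/0.72281 + 329.7 = 525.4913, v = 742.0·(+0.06827)/0.72281 + 248.4 = 318.4799
M2: Pc = R·M2+t = (+0.28053, -0.05284, +0.63466); u = 454.0·(+0.28053)/0.63466 + 329.7 = 530.3767, v = 742.0·(-0.05284)/0.63466 + 248.4 = 186.6289
M3: Pc = R·M3+t = (+0.14448, +0.00773, +0.59959); u = 454.0·(+0.14448)/0.59959 + 329.7 = 439.0991, v = 742.0·(+0.00773)/0.59959 + 248.4 = 257.9688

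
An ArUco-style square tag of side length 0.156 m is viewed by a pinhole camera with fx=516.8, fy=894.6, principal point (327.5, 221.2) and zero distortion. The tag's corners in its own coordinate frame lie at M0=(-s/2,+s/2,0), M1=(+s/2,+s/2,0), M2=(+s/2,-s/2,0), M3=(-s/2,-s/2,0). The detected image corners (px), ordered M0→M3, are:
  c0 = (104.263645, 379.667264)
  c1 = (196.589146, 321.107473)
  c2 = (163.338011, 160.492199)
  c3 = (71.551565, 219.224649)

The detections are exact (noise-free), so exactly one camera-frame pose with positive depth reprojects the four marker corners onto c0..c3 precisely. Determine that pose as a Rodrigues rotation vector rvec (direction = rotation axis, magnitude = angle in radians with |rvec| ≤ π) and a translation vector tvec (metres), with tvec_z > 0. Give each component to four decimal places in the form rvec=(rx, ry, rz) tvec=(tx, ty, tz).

rvec=(-0.0225, 0.0192, -0.3513) tvec=(-0.3063, 0.0446, 0.8173)

Intrinsics K: fx=516.8, fy=894.6, cx=327.5, cy=221.2
Marker side s = 0.156 m; corners in marker frame (Z=0):
  M0 = (-0.0780, +0.0780, 0)
  M1 = (+0.0780, +0.0780, 0)
  M2 = (+0.0780, -0.0780, 0)
  M3 = (-0.0780, -0.0780, 0)
Detected image corners:
  c0 = (104.263645, 379.667264) px
  c1 = (196.589146, 321.107473) px
  c2 = (163.338011, 160.492199) px
  c3 = (71.551565, 219.224649) px
Planar DLT: solve 8×8 A·h = b for H (H[2,2]=1):
  H  [+587.65754 +207.26504 +133.83028]
  H  [-380.86040 +1020.65496 +269.97045]
  H  [-0.01822 -0.03101 +1.00000]
B = K⁻¹H; ‖b₁‖=1.223591, ‖b₂‖=1.223591; λ = 2/(‖b₁‖+‖b₂‖) = 0.817267, sign → tz>0 ⇒ λ=+0.817267
r₁ = λ·B[:,0] = (+0.93876,-0.34425,-0.01489); r₂ = λ·B[:,1] = (+0.34383,+0.93869,-0.02534)
r₃ = r₁×r₂ = (+0.02270,+0.01867,+0.99957); SVD([r₁ r₂ r₃]) → R = UVᵀ:
  R  [+0.93876 +0.34383 +0.02270]
  R  [-0.34425 +0.93869 +0.01867]
  R  [-0.01489 -0.02534 +0.99957]
t = (-0.30627, +0.04455, +0.81727) m
tr R = 2.877017; θ = arccos((tr R − 1)/2) = 0.352512 rad = 20.197°
axis k = ((R−Rᵀ)₃₂, (R−Rᵀ)₁₃, (R−Rᵀ)₂₁) / (2 sinθ) = (-0.063737, +0.054447, -0.996480)
rvec = θ·k = (-0.022468, +0.019193, -0.351271)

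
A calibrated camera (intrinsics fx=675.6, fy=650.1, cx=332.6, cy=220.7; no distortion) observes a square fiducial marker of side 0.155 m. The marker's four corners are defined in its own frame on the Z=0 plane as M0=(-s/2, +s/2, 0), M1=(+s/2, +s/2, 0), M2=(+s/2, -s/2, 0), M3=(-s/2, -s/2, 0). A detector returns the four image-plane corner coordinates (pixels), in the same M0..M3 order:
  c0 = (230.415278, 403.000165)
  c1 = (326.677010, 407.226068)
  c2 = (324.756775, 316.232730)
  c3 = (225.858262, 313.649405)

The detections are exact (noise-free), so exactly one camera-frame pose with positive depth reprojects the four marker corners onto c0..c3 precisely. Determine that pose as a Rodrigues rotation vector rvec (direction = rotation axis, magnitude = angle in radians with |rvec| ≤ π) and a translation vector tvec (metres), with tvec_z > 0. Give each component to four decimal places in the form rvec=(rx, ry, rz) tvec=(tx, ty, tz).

Intrinsics K: fx=675.6, fy=650.1, cx=332.6, cy=220.7
Marker side s = 0.155 m; corners in marker frame (Z=0):
  M0 = (-0.0775, +0.0775, 0)
  M1 = (+0.0775, +0.0775, 0)
  M2 = (+0.0775, -0.0775, 0)
  M3 = (-0.0775, -0.0775, 0)
Detected image corners:
  c0 = (230.415278, 403.000165) px
  c1 = (326.677010, 407.226068) px
  c2 = (324.756775, 316.232730) px
  c3 = (225.858262, 313.649405) px
Planar DLT: solve 8×8 A·h = b for H (H[2,2]=1):
  H  [+595.02037 +70.39600 +276.47937]
  H  [-22.69874 +645.95374 +360.63426]
  H  [-0.12426 +0.17846 +1.00000]
B = K⁻¹H; ‖b₁‖=0.950092, ‖b₂‖=0.950092; λ = 2/(‖b₁‖+‖b₂‖) = 1.052530, sign → tz>0 ⇒ λ=+1.052530
r₁ = λ·B[:,0] = (+0.99138,+0.00765,-0.13079); r₂ = λ·B[:,1] = (+0.01720,+0.98205,+0.18783)
r₃ = r₁×r₂ = (+0.12988,-0.18846,+0.97345); SVD([r₁ r₂ r₃]) → R = UVᵀ:
  R  [+0.99138 +0.01720 +0.12988]
  R  [+0.00765 +0.98205 -0.18846]
  R  [-0.13079 +0.18783 +0.97345]
t = (-0.08743, +0.22656, +1.05253) m
tr R = 2.946886; θ = arccos((tr R − 1)/2) = 0.230978 rad = 13.234°
axis k = ((R−Rᵀ)₃₂, (R−Rᵀ)₁₃, (R−Rᵀ)₂₁) / (2 sinθ) = (+0.821856, +0.569314, -0.020858)
rvec = θ·k = (+0.189831, +0.131499, -0.004818)

rvec=(0.1898, 0.1315, -0.0048) tvec=(-0.0874, 0.2266, 1.0525)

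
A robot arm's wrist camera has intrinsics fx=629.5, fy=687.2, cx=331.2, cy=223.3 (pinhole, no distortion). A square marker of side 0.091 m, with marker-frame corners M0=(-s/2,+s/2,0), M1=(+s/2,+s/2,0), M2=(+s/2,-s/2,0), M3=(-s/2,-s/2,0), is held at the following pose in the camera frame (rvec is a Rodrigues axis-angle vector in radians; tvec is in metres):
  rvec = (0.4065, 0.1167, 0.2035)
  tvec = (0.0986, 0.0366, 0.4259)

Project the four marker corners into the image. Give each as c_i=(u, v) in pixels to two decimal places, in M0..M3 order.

Intrinsics K: fx=629.5, fy=687.2, cx=331.2, cy=223.3
Marker side s = 0.091 m; corners in marker frame (Z=0):
  M0 = (-0.0455, +0.0455, 0)
  M1 = (+0.0455, +0.0455, 0)
  M2 = (+0.0455, -0.0455, 0)
  M3 = (-0.0455, -0.0455, 0)
rvec = (0.4065, 0.1167, 0.2035), |rvec| = θ = 0.46933 rad = 26.891°
Rodrigues: sinθ=0.45229, 1−cosθ=0.10813; R = I + sinθ·[k]× + (1−cosθ)·[k]×²:
    [+0.97299 -0.17282 +0.15307]
    [+0.21940 +0.89856 -0.38008]
    [-0.07185 +0.40340 +0.91220]
t = (0.0986, 0.0366, 0.4259) m
M0: Pc = R·M0+t = (+0.04647, +0.06750, +0.44752); u = 629.5·(+0.04647)/0.44752 + 331.2 = 396.5599, v = 687.2·(+0.06750)/0.44752 + 223.3 = 326.9529
M1: Pc = R·M1+t = (+0.13501, +0.08747, +0.44099); u = 629.5·(+0.13501)/0.44099 + 331.2 = 523.9211, v = 687.2·(+0.08747)/0.44099 + 223.3 = 359.6022
M2: Pc = R·M2+t = (+0.15073, +0.00570, +0.40428); u = 629.5·(+0.15073)/0.40428 + 331.2 = 565.9091, v = 687.2·(+0.00570)/0.40428 + 223.3 = 232.9862
M3: Pc = R·M3+t = (+0.06219, -0.01427, +0.41081); u = 629.5·(+0.06219)/0.41081 + 331.2 = 426.4991, v = 687.2·(-0.01427)/0.41081 + 223.3 = 199.4347

c0=(396.56, 326.95) c1=(523.92, 359.60) c2=(565.91, 232.99) c3=(426.50, 199.43)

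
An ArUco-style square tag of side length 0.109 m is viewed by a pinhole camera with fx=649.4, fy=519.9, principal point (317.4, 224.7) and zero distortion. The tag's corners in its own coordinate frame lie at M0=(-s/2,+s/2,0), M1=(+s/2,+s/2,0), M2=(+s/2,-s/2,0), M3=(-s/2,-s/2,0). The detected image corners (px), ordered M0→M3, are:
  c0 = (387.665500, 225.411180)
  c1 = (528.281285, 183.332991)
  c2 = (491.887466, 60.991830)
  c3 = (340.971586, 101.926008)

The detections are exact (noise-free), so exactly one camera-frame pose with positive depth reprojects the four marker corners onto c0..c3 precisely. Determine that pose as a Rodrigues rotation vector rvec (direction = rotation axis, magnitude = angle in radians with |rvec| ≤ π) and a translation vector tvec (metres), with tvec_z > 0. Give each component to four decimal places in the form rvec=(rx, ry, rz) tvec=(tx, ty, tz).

Intrinsics K: fx=649.4, fy=519.9, cx=317.4, cy=224.7
Marker side s = 0.109 m; corners in marker frame (Z=0):
  M0 = (-0.0545, +0.0545, 0)
  M1 = (+0.0545, +0.0545, 0)
  M2 = (+0.0545, -0.0545, 0)
  M3 = (-0.0545, -0.0545, 0)
Detected image corners:
  c0 = (387.665500, 225.411180) px
  c1 = (528.281285, 183.332991) px
  c2 = (491.887466, 60.991830) px
  c3 = (340.971586, 101.926008) px
Planar DLT: solve 8×8 A·h = b for H (H[2,2]=1):
  H  [+1457.19745 +629.25956 +438.94840]
  H  [-341.28184 +1208.90625 +144.50788]
  H  [+0.27759 +0.56916 +1.00000]
B = K⁻¹H; ‖b₁‖=2.263746, ‖b₂‖=2.263746; λ = 2/(‖b₁‖+‖b₂‖) = 0.441746, sign → tz>0 ⇒ λ=+0.441746
r₁ = λ·B[:,0] = (+0.93131,-0.34298,+0.12262); r₂ = λ·B[:,1] = (+0.30516,+0.91851,+0.25142)
r₃ = r₁×r₂ = (-0.19886,-0.19673,+0.96008); SVD([r₁ r₂ r₃]) → R = UVᵀ:
  R  [+0.93131 +0.30516 -0.19886]
  R  [-0.34298 +0.91851 -0.19673]
  R  [+0.12262 +0.25142 +0.96008]
t = (+0.08268, -0.06814, +0.44175) m
tr R = 2.809895; θ = arccos((tr R − 1)/2) = 0.439540 rad = 25.184°
axis k = ((R−Rᵀ)₃₂, (R−Rᵀ)₁₃, (R−Rᵀ)₂₁) / (2 sinθ) = (+0.526597, -0.377755, -0.761576)
rvec = θ·k = (+0.231460, -0.166038, -0.334743)

rvec=(0.2315, -0.1660, -0.3347) tvec=(0.0827, -0.0681, 0.4417)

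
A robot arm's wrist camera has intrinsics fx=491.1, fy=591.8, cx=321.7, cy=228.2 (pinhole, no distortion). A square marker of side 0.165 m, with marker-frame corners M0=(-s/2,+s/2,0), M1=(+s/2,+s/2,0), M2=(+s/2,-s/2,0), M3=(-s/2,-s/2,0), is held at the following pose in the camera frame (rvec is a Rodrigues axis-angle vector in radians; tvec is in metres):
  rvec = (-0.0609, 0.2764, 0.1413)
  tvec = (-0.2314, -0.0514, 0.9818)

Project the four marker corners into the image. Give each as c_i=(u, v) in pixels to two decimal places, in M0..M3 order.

Intrinsics K: fx=491.1, fy=591.8, cx=321.7, cy=228.2
Marker side s = 0.165 m; corners in marker frame (Z=0):
  M0 = (-0.0825, +0.0825, 0)
  M1 = (+0.0825, +0.0825, 0)
  M2 = (+0.0825, -0.0825, 0)
  M3 = (-0.0825, -0.0825, 0)
rvec = (-0.0609, 0.2764, 0.1413), |rvec| = θ = 0.31634 rad = 18.125°
Rodrigues: sinθ=0.31109, 1−cosθ=0.04962; R = I + sinθ·[k]× + (1−cosθ)·[k]×²:
    [+0.95222 -0.14730 +0.26755]
    [+0.13061 +0.98826 +0.07925]
    [-0.27608 -0.04052 +0.96028]
t = (-0.2314, -0.0514, 0.9818) m
M0: Pc = R·M0+t = (-0.32211, +0.01936, +1.00123); u = 491.1·(-0.32211)/1.00123 + 321.7 = 163.7064, v = 591.8·(+0.01936)/1.00123 + 228.2 = 239.6410
M1: Pc = R·M1+t = (-0.16499, +0.04091, +0.95568); u = 491.1·(-0.16499)/0.95568 + 321.7 = 236.9136, v = 591.8·(+0.04091)/0.95568 + 228.2 = 253.5313
M2: Pc = R·M2+t = (-0.14069, -0.12216, +0.96237); u = 491.1·(-0.14069)/0.96237 + 321.7 = 249.9055, v = 591.8·(-0.12216)/0.96237 + 228.2 = 153.0809
M3: Pc = R·M3+t = (-0.29781, -0.14371, +1.00792); u = 491.1·(-0.29781)/1.00792 + 321.7 = 176.5968, v = 591.8·(-0.14371)/1.00792 + 228.2 = 143.8226

c0=(163.71, 239.64) c1=(236.91, 253.53) c2=(249.91, 153.08) c3=(176.60, 143.82)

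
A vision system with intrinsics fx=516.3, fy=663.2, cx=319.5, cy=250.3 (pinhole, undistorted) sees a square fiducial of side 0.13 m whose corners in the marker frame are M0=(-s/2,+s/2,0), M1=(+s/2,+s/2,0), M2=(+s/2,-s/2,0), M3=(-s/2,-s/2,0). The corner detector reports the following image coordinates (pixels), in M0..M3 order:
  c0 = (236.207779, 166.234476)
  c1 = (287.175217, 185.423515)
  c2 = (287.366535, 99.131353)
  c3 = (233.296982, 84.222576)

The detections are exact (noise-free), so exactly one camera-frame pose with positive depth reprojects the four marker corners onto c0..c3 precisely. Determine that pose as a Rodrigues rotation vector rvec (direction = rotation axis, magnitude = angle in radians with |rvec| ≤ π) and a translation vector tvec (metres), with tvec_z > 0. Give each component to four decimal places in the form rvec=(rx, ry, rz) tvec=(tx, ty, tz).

Intrinsics K: fx=516.3, fy=663.2, cx=319.5, cy=250.3
Marker side s = 0.13 m; corners in marker frame (Z=0):
  M0 = (-0.0650, +0.0650, 0)
  M1 = (+0.0650, +0.0650, 0)
  M2 = (+0.0650, -0.0650, 0)
  M3 = (-0.0650, -0.0650, 0)
Detected image corners:
  c0 = (236.207779, 166.234476) px
  c1 = (287.175217, 185.423515) px
  c2 = (287.366535, 99.131353) px
  c3 = (233.296982, 84.222576) px
Planar DLT: solve 8×8 A·h = b for H (H[2,2]=1):
  H  [+276.81172 +132.71348 +260.20298]
  H  [+66.66015 +709.25823 +134.76083]
  H  [-0.48586 +0.46694 +1.00000]
B = K⁻¹H; ‖b₁‖=1.008411, ‖b₂‖=1.008411; λ = 2/(‖b₁‖+‖b₂‖) = 0.991659, sign → tz>0 ⇒ λ=+0.991659
r₁ = λ·B[:,0] = (+0.82983,+0.28151,-0.48181); r₂ = λ·B[:,1] = (-0.03164,+0.88577,+0.46305)
r₃ = r₁×r₂ = (+0.55712,-0.36900,+0.74394); SVD([r₁ r₂ r₃]) → R = UVᵀ:
  R  [+0.82983 -0.03164 +0.55712]
  R  [+0.28151 +0.88577 -0.36900]
  R  [-0.48181 +0.46305 +0.74394]
t = (-0.11389, -0.17276, +0.99166) m
tr R = 2.459539; θ = arccos((tr R − 1)/2) = 0.752812 rad = 43.133°
axis k = ((R−Rᵀ)₃₂, (R−Rᵀ)₁₃, (R−Rᵀ)₂₁) / (2 sinθ) = (+0.608497, +0.759791, +0.229018)
rvec = θ·k = (+0.458083, +0.571980, +0.172407)

rvec=(0.4581, 0.5720, 0.1724) tvec=(-0.1139, -0.1728, 0.9917)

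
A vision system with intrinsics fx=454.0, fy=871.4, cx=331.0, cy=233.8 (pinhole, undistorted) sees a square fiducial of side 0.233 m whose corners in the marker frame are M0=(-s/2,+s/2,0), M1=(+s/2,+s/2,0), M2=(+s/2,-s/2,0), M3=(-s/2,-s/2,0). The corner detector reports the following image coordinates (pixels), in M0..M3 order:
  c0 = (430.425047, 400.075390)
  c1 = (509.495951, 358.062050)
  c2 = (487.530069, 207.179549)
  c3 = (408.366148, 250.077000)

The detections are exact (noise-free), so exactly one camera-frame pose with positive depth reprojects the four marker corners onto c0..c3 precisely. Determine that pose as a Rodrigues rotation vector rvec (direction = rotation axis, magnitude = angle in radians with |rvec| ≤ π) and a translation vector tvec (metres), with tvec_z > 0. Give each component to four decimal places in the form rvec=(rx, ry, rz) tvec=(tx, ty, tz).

rvec=(0.0184, 0.0264, -0.2772) tvec=(0.3651, 0.1044, 1.2963)

Intrinsics K: fx=454.0, fy=871.4, cx=331.0, cy=233.8
Marker side s = 0.233 m; corners in marker frame (Z=0):
  M0 = (-0.1165, +0.1165, 0)
  M1 = (+0.1165, +0.1165, 0)
  M2 = (+0.1165, -0.1165, 0)
  M3 = (-0.1165, -0.1165, 0)
Detected image corners:
  c0 = (430.425047, 400.075390) px
  c1 = (509.495951, 358.062050) px
  c2 = (487.530069, 207.179549) px
  c3 = (408.366148, 250.077000) px
Planar DLT: solve 8×8 A·h = b for H (H[2,2]=1):
  H  [+329.43222 +99.60775 +458.86695]
  H  [-188.91421 +649.06085 +304.00108]
  H  [-0.02207 +0.01119 +1.00000]
B = K⁻¹H; ‖b₁‖=0.771419, ‖b₂‖=0.771419; λ = 2/(‖b₁‖+‖b₂‖) = 1.296312, sign → tz>0 ⇒ λ=+1.296312
r₁ = λ·B[:,0] = (+0.96149,-0.27336,-0.02860); r₂ = λ·B[:,1] = (+0.27384,+0.96167,+0.01450)
r₃ = r₁×r₂ = (+0.02354,-0.02177,+0.99949); SVD([r₁ r₂ r₃]) → R = UVᵀ:
  R  [+0.96149 +0.27384 +0.02354]
  R  [-0.27336 +0.96167 -0.02177]
  R  [-0.02860 +0.01450 +0.99949]
t = (+0.36510, +0.10443, +1.29631) m
tr R = 2.922639; θ = arccos((tr R − 1)/2) = 0.279044 rad = 15.988°
axis k = ((R−Rᵀ)₃₂, (R−Rᵀ)₁₃, (R−Rᵀ)₂₁) / (2 sinθ) = (+0.065847, +0.094665, -0.993329)
rvec = θ·k = (+0.018374, +0.026416, -0.277182)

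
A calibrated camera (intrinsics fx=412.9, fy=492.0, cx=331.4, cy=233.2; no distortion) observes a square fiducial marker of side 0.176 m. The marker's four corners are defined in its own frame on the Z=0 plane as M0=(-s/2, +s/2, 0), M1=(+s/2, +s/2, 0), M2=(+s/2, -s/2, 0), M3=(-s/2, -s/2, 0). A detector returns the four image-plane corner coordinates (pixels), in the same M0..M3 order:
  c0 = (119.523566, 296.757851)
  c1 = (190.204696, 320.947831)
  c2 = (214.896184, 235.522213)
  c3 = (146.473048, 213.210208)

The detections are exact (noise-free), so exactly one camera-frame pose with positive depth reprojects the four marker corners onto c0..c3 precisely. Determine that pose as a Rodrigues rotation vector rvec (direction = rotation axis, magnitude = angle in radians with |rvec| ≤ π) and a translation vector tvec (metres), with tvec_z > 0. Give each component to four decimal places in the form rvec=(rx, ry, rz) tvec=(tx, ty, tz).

rvec=(-0.2151, 0.0394, 0.2677) tvec=(-0.3881, 0.0648, 0.9795)

Intrinsics K: fx=412.9, fy=492.0, cx=331.4, cy=233.2
Marker side s = 0.176 m; corners in marker frame (Z=0):
  M0 = (-0.0880, +0.0880, 0)
  M1 = (+0.0880, +0.0880, 0)
  M2 = (+0.0880, -0.0880, 0)
  M3 = (-0.0880, -0.0880, 0)
Detected image corners:
  c0 = (119.523566, 296.757851) px
  c1 = (190.204696, 320.947831) px
  c2 = (214.896184, 235.522213) px
  c3 = (146.473048, 213.210208) px
Planar DLT: solve 8×8 A·h = b for H (H[2,2]=1):
  H  [+383.56640 -181.96186 +167.80312]
  H  [+113.73844 +424.04411 +265.75913]
  H  [-0.06853 -0.20990 +1.00000]
B = K⁻¹H; ‖b₁‖=1.020976, ‖b₂‖=1.020976; λ = 2/(‖b₁‖+‖b₂‖) = 0.979455, sign → tz>0 ⇒ λ=+0.979455
r₁ = λ·B[:,0] = (+0.96375,+0.25824,-0.06712); r₂ = λ·B[:,1] = (-0.26663,+0.94162,-0.20559)
r₃ = r₁×r₂ = (+0.01011,+0.21603,+0.97633); SVD([r₁ r₂ r₃]) → R = UVᵀ:
  R  [+0.96375 -0.26663 +0.01011]
  R  [+0.25824 +0.94162 +0.21603]
  R  [-0.06712 -0.20559 +0.97633]
t = (-0.38807, +0.06482, +0.97946) m
tr R = 2.881696; θ = arccos((tr R − 1)/2) = 0.345671 rad = 19.806°
axis k = ((R−Rᵀ)₃₂, (R−Rᵀ)₁₃, (R−Rᵀ)₂₁) / (2 sinθ) = (-0.622172, +0.113974, +0.774539)
rvec = θ·k = (-0.215067, +0.039398, +0.267736)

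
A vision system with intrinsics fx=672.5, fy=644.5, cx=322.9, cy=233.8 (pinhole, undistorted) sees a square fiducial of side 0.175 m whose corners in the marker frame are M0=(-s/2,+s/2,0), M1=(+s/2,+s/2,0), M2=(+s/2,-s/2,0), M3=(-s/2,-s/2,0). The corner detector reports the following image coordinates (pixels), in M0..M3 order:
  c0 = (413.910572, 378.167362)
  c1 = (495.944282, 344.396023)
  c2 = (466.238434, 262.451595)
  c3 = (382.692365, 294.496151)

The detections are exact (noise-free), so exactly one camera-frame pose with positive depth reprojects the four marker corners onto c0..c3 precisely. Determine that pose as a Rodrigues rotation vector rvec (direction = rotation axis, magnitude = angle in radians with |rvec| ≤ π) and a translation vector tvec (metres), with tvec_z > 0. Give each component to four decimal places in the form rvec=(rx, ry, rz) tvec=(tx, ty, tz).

Intrinsics K: fx=672.5, fy=644.5, cx=322.9, cy=233.8
Marker side s = 0.175 m; corners in marker frame (Z=0):
  M0 = (-0.0875, +0.0875, 0)
  M1 = (+0.0875, +0.0875, 0)
  M2 = (+0.0875, -0.0875, 0)
  M3 = (-0.0875, -0.0875, 0)
Detected image corners:
  c0 = (413.910572, 378.167362) px
  c1 = (495.944282, 344.396023) px
  c2 = (466.238434, 262.451595) px
  c3 = (382.692365, 294.496151) px
Planar DLT: solve 8×8 A·h = b for H (H[2,2]=1):
  H  [+534.68833 +197.23972 +440.27443]
  H  [-143.23752 +490.02241 +319.86736]
  H  [+0.14015 +0.05282 +1.00000]
B = K⁻¹H; ‖b₁‖=0.789865, ‖b₂‖=0.789865; λ = 2/(‖b₁‖+‖b₂‖) = 1.266039, sign → tz>0 ⇒ λ=+1.266039
r₁ = λ·B[:,0] = (+0.92140,-0.34574,+0.17743); r₂ = λ·B[:,1] = (+0.33921,+0.93833,+0.06687)
r₃ = r₁×r₂ = (-0.18961,-0.00143,+0.98186); SVD([r₁ r₂ r₃]) → R = UVᵀ:
  R  [+0.92140 +0.33921 -0.18961]
  R  [-0.34574 +0.93833 -0.00143]
  R  [+0.17743 +0.06687 +0.98186]
t = (+0.22097, +0.16907, +1.26604) m
tr R = 2.841590; θ = arccos((tr R − 1)/2) = 0.400683 rad = 22.957°
axis k = ((R−Rᵀ)₃₂, (R−Rᵀ)₁₃, (R−Rᵀ)₂₁) / (2 sinθ) = (+0.087548, -0.470516, -0.878038)
rvec = θ·k = (+0.035079, -0.188528, -0.351815)

rvec=(0.0351, -0.1885, -0.3518) tvec=(0.2210, 0.1691, 1.2660)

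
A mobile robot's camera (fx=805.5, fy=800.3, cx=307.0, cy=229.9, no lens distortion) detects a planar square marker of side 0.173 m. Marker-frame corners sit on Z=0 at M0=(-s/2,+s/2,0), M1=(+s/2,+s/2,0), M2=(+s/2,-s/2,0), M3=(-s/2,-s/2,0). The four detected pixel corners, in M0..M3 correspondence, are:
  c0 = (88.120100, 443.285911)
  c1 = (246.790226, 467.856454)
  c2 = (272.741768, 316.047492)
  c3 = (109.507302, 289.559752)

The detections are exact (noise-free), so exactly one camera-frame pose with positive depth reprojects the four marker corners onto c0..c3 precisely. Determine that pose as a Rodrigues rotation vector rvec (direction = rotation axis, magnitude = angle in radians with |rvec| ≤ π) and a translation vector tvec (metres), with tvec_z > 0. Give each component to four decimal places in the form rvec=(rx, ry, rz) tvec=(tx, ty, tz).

rvec=(0.1497, -0.0255, 0.1686) tvec=(-0.1360, 0.1614, 0.8586)

Intrinsics K: fx=805.5, fy=800.3, cx=307.0, cy=229.9
Marker side s = 0.173 m; corners in marker frame (Z=0):
  M0 = (-0.0865, +0.0865, 0)
  M1 = (+0.0865, +0.0865, 0)
  M2 = (+0.0865, -0.0865, 0)
  M3 = (-0.0865, -0.0865, 0)
Detected image corners:
  c0 = (88.120100, 443.285911) px
  c1 = (246.790226, 467.856454) px
  c2 = (272.741768, 316.047492) px
  c3 = (109.507302, 289.559752) px
Planar DLT: solve 8×8 A·h = b for H (H[2,2]=1):
  H  [+938.06625 -106.31623 +179.42216]
  H  [+164.19491 +947.64240 +380.36193]
  H  [+0.04407 +0.17040 +1.00000]
B = K⁻¹H; ‖b₁‖=1.164647, ‖b₂‖=1.164647; λ = 2/(‖b₁‖+‖b₂‖) = 0.858629, sign → tz>0 ⇒ λ=+0.858629
r₁ = λ·B[:,0] = (+0.98552,+0.16529,+0.03784); r₂ = λ·B[:,1] = (-0.16909,+0.97468,+0.14631)
r₃ = r₁×r₂ = (-0.01269,-0.15059,+0.98851); SVD([r₁ r₂ r₃]) → R = UVᵀ:
  R  [+0.98552 -0.16909 -0.01269]
  R  [+0.16529 +0.97468 -0.15059]
  R  [+0.03784 +0.14631 +0.98851]
t = (-0.13599, +0.16143, +0.85863) m
tr R = 2.948713; θ = arccos((tr R − 1)/2) = 0.226953 rad = 13.003°
axis k = ((R−Rᵀ)₃₂, (R−Rᵀ)₁₃, (R−Rᵀ)₂₁) / (2 sinθ) = (+0.659754, -0.112285, +0.743046)
rvec = θ·k = (+0.149733, -0.025483, +0.168637)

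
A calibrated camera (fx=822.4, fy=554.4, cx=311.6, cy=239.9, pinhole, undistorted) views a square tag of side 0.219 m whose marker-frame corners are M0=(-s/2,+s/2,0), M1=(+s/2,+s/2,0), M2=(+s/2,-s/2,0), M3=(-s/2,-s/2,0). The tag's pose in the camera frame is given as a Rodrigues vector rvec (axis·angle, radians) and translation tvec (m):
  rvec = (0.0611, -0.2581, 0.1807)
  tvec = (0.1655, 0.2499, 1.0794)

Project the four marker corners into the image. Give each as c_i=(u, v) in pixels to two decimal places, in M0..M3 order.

c0=(343.62, 417.94) c1=(496.01, 427.40) c2=(527.62, 320.75) c3=(375.77, 305.45)

Intrinsics K: fx=822.4, fy=554.4, cx=311.6, cy=239.9
Marker side s = 0.219 m; corners in marker frame (Z=0):
  M0 = (-0.1095, +0.1095, 0)
  M1 = (+0.1095, +0.1095, 0)
  M2 = (+0.1095, -0.1095, 0)
  M3 = (-0.1095, -0.1095, 0)
rvec = (0.0611, -0.2581, 0.1807), |rvec| = θ = 0.32094 rad = 18.388°
Rodrigues: sinθ=0.31546, 1−cosθ=0.05106; R = I + sinθ·[k]× + (1−cosθ)·[k]×²:
    [+0.95079 -0.18543 -0.24822]
    [+0.16980 +0.98196 -0.08318]
    [+0.25917 +0.03694 +0.96513]
t = (0.1655, 0.2499, 1.0794) m
M0: Pc = R·M0+t = (+0.04108, +0.33883, +1.05507); u = 822.4·(+0.04108)/1.05507 + 311.6 = 343.6238, v = 554.4·(+0.33883)/1.05507 + 239.9 = 417.9444
M1: Pc = R·M1+t = (+0.24931, +0.37602, +1.11182); u = 822.4·(+0.24931)/1.11182 + 311.6 = 496.0088, v = 554.4·(+0.37602)/1.11182 + 239.9 = 427.3976
M2: Pc = R·M2+t = (+0.28992, +0.16097, +1.10373); u = 822.4·(+0.28992)/1.10373 + 311.6 = 527.6187, v = 554.4·(+0.16097)/1.10373 + 239.9 = 320.7533
M3: Pc = R·M3+t = (+0.08169, +0.12378, +1.04698); u = 822.4·(+0.08169)/1.04698 + 311.6 = 375.7700, v = 554.4·(+0.12378)/1.04698 + 239.9 = 305.4458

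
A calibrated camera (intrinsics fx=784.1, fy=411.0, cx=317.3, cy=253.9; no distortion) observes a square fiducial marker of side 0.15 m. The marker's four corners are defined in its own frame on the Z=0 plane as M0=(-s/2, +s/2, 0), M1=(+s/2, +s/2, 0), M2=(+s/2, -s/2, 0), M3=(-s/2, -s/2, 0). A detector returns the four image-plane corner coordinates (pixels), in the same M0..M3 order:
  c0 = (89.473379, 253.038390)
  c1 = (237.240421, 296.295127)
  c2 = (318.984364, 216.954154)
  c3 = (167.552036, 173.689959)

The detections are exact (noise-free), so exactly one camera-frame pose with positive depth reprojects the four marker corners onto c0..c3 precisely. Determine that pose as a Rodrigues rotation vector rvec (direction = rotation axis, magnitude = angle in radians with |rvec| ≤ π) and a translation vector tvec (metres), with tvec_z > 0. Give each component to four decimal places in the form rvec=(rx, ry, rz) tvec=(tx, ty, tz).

Intrinsics K: fx=784.1, fy=411.0, cx=317.3, cy=253.9
Marker side s = 0.15 m; corners in marker frame (Z=0):
  M0 = (-0.0750, +0.0750, 0)
  M1 = (+0.0750, +0.0750, 0)
  M2 = (+0.0750, -0.0750, 0)
  M3 = (-0.0750, -0.0750, 0)
Detected image corners:
  c0 = (89.473379, 253.038390) px
  c1 = (237.240421, 296.295127) px
  c2 = (318.984364, 216.954154) px
  c3 = (167.552036, 173.689959) px
Planar DLT: solve 8×8 A·h = b for H (H[2,2]=1):
  H  [+983.29154 -506.90819 +202.54851]
  H  [+272.30964 +558.75173 +235.26046]
  H  [-0.06848 +0.12676 +1.00000]
B = K⁻¹H; ‖b₁‖=1.464379, ‖b₂‖=1.464379; λ = 2/(‖b₁‖+‖b₂‖) = 0.682883, sign → tz>0 ⇒ λ=+0.682883
r₁ = λ·B[:,0] = (+0.87529,+0.48134,-0.04677); r₂ = λ·B[:,1] = (-0.47650,+0.87490,+0.08656)
r₃ = r₁×r₂ = (+0.08258,-0.05348,+0.99515); SVD([r₁ r₂ r₃]) → R = UVᵀ:
  R  [+0.87529 -0.47650 +0.08258]
  R  [+0.48134 +0.87490 -0.05348]
  R  [-0.04677 +0.08656 +0.99515]
t = (-0.09994, -0.03097, +0.68288) m
tr R = 2.745338; θ = arccos((tr R − 1)/2) = 0.510155 rad = 29.230°
axis k = ((R−Rᵀ)₃₂, (R−Rᵀ)₁₃, (R−Rᵀ)₂₁) / (2 sinθ) = (+0.143392, +0.132442, +0.980764)
rvec = θ·k = (+0.073152, +0.067566, +0.500342)

rvec=(0.0732, 0.0676, 0.5003) tvec=(-0.0999, -0.0310, 0.6829)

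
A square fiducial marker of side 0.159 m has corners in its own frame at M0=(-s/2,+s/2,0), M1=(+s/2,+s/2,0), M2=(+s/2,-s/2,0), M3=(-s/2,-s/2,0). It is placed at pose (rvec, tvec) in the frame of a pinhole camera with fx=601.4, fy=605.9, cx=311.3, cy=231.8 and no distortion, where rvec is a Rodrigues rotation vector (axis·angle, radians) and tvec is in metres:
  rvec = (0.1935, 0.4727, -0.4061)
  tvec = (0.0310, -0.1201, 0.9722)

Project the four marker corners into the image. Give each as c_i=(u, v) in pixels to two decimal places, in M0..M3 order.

Intrinsics K: fx=601.4, fy=605.9, cx=311.3, cy=231.8
Marker side s = 0.159 m; corners in marker frame (Z=0):
  M0 = (-0.0795, +0.0795, 0)
  M1 = (+0.0795, +0.0795, 0)
  M2 = (+0.0795, -0.0795, 0)
  M3 = (-0.0795, -0.0795, 0)
rvec = (0.1935, 0.4727, -0.4061), |rvec| = θ = 0.65254 rad = 37.388°
Rodrigues: sinθ=0.60720, 1−cosθ=0.20545; R = I + sinθ·[k]× + (1−cosθ)·[k]×²:
    [+0.81261 +0.42202 +0.40195]
    [-0.33375 +0.90236 -0.27268]
    [-0.47778 +0.08743 +0.87412]
t = (0.0310, -0.1201, 0.9722) m
M0: Pc = R·M0+t = (-0.00005, -0.02183, +1.01713); u = 601.4·(-0.00005)/1.01713 + 311.3 = 311.2693, v = 605.9·(-0.02183)/1.01713 + 231.8 = 218.7966
M1: Pc = R·M1+t = (+0.12915, -0.07490, +0.94117); u = 601.4·(+0.12915)/0.94117 + 311.3 = 393.8281, v = 605.9·(-0.07490)/0.94117 + 231.8 = 183.5840
M2: Pc = R·M2+t = (+0.06205, -0.21837, +0.92727); u = 601.4·(+0.06205)/0.92727 + 311.3 = 351.5453, v = 605.9·(-0.21837)/0.92727 + 231.8 = 89.1106
M3: Pc = R·M3+t = (-0.06715, -0.16530, +1.00323); u = 601.4·(-0.06715)/1.00323 + 311.3 = 271.0441, v = 605.9·(-0.16530)/1.00323 + 231.8 = 131.9649

c0=(311.27, 218.80) c1=(393.83, 183.58) c2=(351.55, 89.11) c3=(271.04, 131.96)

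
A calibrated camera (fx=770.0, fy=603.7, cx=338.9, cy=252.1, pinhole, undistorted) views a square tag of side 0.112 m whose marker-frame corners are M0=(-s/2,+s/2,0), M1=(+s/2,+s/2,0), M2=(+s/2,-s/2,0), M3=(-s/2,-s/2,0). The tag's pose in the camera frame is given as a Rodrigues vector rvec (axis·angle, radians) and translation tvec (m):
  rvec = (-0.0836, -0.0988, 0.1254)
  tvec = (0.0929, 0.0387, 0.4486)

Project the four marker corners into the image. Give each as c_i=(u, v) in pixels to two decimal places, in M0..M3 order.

c0=(393.10, 371.70) c1=(581.55, 388.33) c2=(598.93, 239.66) c3=(415.09, 219.95)

Intrinsics K: fx=770.0, fy=603.7, cx=338.9, cy=252.1
Marker side s = 0.112 m; corners in marker frame (Z=0):
  M0 = (-0.0560, +0.0560, 0)
  M1 = (+0.0560, +0.0560, 0)
  M2 = (+0.0560, -0.0560, 0)
  M3 = (-0.0560, -0.0560, 0)
rvec = (-0.0836, -0.0988, 0.1254), |rvec| = θ = 0.18021 rad = 10.325°
Rodrigues: sinθ=0.17924, 1−cosθ=0.01619; R = I + sinθ·[k]× + (1−cosθ)·[k]×²:
    [+0.98729 -0.12060 -0.10349]
    [+0.12884 +0.98867 +0.07697]
    [+0.09304 -0.08933 +0.99165]
t = (0.0929, 0.0387, 0.4486) m
M0: Pc = R·M0+t = (+0.03086, +0.08685, +0.43839); u = 770.0·(+0.03086)/0.43839 + 338.9 = 393.0999, v = 603.7·(+0.08685)/0.43839 + 252.1 = 371.7013
M1: Pc = R·M1+t = (+0.14143, +0.10128, +0.44881); u = 770.0·(+0.14143)/0.44881 + 338.9 = 581.5530, v = 603.7·(+0.10128)/0.44881 + 252.1 = 388.3348
M2: Pc = R·M2+t = (+0.15494, -0.00945, +0.45881); u = 770.0·(+0.15494)/0.45881 + 338.9 = 598.9309, v = 603.7·(-0.00945)/0.45881 + 252.1 = 239.6650
M3: Pc = R·M3+t = (+0.04437, -0.02388, +0.44839); u = 770.0·(+0.04437)/0.44839 + 338.9 = 415.0865, v = 603.7·(-0.02388)/0.44839 + 252.1 = 219.9477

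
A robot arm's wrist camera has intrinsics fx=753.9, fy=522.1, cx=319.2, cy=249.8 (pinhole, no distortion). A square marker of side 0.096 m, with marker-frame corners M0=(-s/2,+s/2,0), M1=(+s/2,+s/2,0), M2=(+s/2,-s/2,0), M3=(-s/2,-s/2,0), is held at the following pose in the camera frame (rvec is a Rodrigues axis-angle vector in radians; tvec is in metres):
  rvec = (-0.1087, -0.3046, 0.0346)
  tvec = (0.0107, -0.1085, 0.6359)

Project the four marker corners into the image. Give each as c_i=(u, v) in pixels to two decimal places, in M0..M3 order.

Intrinsics K: fx=753.9, fy=522.1, cx=319.2, cy=249.8
Marker side s = 0.096 m; corners in marker frame (Z=0):
  M0 = (-0.0480, +0.0480, 0)
  M1 = (+0.0480, +0.0480, 0)
  M2 = (+0.0480, -0.0480, 0)
  M3 = (-0.0480, -0.0480, 0)
rvec = (-0.1087, -0.3046, 0.0346), |rvec| = θ = 0.32526 rad = 18.636°
Rodrigues: sinθ=0.31956, 1−cosθ=0.05243; R = I + sinθ·[k]× + (1−cosθ)·[k]×²:
    [+0.95342 -0.01758 -0.30112]
    [+0.05040 +0.99355 +0.10157]
    [+0.29739 -0.11202 +0.94816]
t = (0.0107, -0.1085, 0.6359) m
M0: Pc = R·M0+t = (-0.03591, -0.06323, +0.61625); u = 753.9·(-0.03591)/0.61625 + 319.2 = 275.2708, v = 522.1·(-0.06323)/0.61625 + 249.8 = 196.2310
M1: Pc = R·M1+t = (+0.05562, -0.05839, +0.64480); u = 753.9·(+0.05562)/0.64480 + 319.2 = 384.2315, v = 522.1·(-0.05839)/0.64480 + 249.8 = 202.5208
M2: Pc = R·M2+t = (+0.05731, -0.15377, +0.65555); u = 753.9·(+0.05731)/0.65555 + 319.2 = 385.1060, v = 522.1·(-0.15377)/0.65555 + 249.8 = 127.3323
M3: Pc = R·M3+t = (-0.03422, -0.15861, +0.62700); u = 753.9·(-0.03422)/0.62700 + 319.2 = 278.0539, v = 522.1·(-0.15861)/0.62700 + 249.8 = 117.7268

c0=(275.27, 196.23) c1=(384.23, 202.52) c2=(385.11, 127.33) c3=(278.05, 117.73)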